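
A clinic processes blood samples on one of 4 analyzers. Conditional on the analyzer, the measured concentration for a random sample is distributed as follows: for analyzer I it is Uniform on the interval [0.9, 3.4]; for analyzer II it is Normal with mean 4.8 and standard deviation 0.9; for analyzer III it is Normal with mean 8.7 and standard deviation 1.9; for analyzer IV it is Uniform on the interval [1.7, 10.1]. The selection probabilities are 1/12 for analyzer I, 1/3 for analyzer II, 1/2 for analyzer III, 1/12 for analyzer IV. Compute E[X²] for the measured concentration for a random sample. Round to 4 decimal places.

51.4194

For each component E[X²] = Var + (mean)², giving I: 5.14333; II: 23.85; III: 79.3; IV: 40.69.
Overall E[X²] = 0.0833333·5.14333 + 0.333333·23.85 + 0.5·79.3 + 0.0833333·40.69 = 51.4194.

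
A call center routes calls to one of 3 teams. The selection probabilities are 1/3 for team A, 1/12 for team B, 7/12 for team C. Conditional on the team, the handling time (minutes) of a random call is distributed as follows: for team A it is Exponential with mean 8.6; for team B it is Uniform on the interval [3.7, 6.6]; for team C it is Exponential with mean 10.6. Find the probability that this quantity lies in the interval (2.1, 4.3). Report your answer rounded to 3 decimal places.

0.166

Conditional on each team, P(2.1 < X < 4.3): A: 0.176811; B: 0.206897; C: 0.15374.
By total probability, P(2.1 < X < 4.3) = 0.333333·0.176811 + 0.0833333·0.206897 + 0.583333·0.15374 = 0.16586.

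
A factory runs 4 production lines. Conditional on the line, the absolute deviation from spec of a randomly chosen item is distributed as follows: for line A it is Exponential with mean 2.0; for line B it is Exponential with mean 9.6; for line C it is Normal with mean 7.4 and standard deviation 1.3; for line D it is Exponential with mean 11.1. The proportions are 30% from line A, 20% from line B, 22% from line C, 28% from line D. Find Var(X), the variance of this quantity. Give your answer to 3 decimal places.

68.031

Per component, A: μ=2, E[X²]=8; B: μ=9.6, E[X²]=184.32; C: μ=7.4, E[X²]=56.45; D: μ=11.1, E[X²]=246.42.
E[X] = 0.3·2 + 0.2·9.6 + 0.22·7.4 + 0.28·11.1 = 7.256.
E[X²] = 0.3·8 + 0.2·184.32 + 0.22·56.45 + 0.28·246.42 = 120.681.
Var(X) = E[X²] − (E[X])² = 120.681 − 52.6495 = 68.0311.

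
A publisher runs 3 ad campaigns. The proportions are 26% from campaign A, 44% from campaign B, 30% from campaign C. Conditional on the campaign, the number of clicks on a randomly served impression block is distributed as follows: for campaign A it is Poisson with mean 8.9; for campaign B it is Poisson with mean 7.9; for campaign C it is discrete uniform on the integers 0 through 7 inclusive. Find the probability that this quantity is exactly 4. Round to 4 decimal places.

Conditional on each campaign, P(X = 4): A: 0.0356556; B: 0.0601687; C: 0.125.
By total probability, P(X = 4) = 0.26·0.0356556 + 0.44·0.0601687 + 0.3·0.125 = 0.0732447.

0.0732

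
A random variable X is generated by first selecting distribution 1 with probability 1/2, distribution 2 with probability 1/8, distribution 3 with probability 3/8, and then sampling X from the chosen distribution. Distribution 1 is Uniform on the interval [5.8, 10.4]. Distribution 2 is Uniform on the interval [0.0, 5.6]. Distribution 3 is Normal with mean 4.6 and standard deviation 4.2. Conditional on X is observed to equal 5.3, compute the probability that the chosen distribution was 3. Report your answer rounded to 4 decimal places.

Likelihoods f(5.3 | ·): 1: 0; 2: 0.178571; 3: 0.0936761.
Posterior ∝ prior × likelihood. Numerator for 3: 0.375·0.0936761 = 0.0351285.
Normalizing constant: 0.5·0 + 0.125·0.178571 + 0.375·0.0936761 = 0.05745.
P(3 | observation) = 0.0351285 / 0.05745 = 0.611463.

0.6115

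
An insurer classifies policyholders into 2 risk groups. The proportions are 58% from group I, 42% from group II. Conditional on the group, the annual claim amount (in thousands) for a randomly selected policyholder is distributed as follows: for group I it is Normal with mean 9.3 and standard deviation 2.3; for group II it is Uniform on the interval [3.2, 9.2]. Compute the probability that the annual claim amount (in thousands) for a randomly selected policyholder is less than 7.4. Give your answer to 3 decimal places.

0.413

Conditional on each group, P(X < 7.4): I: 0.204377; II: 0.7.
By total probability, P(X < 7.4) = 0.58·0.204377 + 0.42·0.7 = 0.412539.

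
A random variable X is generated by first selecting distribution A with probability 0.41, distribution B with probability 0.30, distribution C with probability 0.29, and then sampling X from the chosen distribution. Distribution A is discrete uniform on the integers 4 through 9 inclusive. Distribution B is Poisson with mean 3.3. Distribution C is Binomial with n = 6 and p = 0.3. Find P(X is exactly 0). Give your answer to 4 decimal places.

0.0452

Conditional on each component, P(X = 0): A: 0; B: 0.0368832; C: 0.117649.
By total probability, P(X = 0) = 0.41·0 + 0.3·0.0368832 + 0.29·0.117649 = 0.0451832.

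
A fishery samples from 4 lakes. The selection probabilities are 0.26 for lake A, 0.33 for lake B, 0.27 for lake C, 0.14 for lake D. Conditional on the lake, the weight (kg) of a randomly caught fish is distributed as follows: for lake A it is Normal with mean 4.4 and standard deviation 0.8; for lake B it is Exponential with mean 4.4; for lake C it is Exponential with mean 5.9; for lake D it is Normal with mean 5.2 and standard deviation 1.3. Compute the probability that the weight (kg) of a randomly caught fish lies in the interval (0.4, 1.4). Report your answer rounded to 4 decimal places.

0.1008

Conditional on each lake, P(0.4 < X < 1.4): A: 8.81306e-05; B: 0.18563; C: 0.145687; D: 0.00162184.
By total probability, P(0.4 < X < 1.4) = 0.26·8.81306e-05 + 0.33·0.18563 + 0.27·0.145687 + 0.14·0.00162184 = 0.100843.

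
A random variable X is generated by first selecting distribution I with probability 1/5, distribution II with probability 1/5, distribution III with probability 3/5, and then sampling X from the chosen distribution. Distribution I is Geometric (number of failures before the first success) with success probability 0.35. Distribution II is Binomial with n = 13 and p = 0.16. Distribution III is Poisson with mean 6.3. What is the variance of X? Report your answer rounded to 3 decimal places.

9.698

Per component, I: μ=1.85714, E[X²]=8.7551; II: μ=2.08, E[X²]=6.0736; III: μ=6.3, E[X²]=45.99.
E[X] = 0.2·1.85714 + 0.2·2.08 + 0.6·6.3 = 4.56743.
E[X²] = 0.2·8.7551 + 0.2·6.0736 + 0.6·45.99 = 30.5597.
Var(X) = E[X²] − (E[X])² = 30.5597 − 20.8614 = 9.69834.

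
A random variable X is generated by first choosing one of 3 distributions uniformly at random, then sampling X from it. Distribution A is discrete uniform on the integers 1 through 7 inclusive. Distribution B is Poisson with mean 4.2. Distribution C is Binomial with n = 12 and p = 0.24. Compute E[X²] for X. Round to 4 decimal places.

17.4411

For each component E[X²] = Var + (mean)², giving A: 20; B: 21.84; C: 10.4832.
Overall E[X²] = 0.333333·20 + 0.333333·21.84 + 0.333333·10.4832 = 17.4411.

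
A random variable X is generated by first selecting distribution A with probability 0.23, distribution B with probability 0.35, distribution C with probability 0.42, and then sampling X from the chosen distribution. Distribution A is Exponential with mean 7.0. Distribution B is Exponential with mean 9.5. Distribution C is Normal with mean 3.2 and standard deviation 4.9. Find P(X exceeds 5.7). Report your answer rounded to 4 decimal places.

Conditional on each component, P(X > 5.7): A: 0.442956; B: 0.548812; C: 0.304954.
By total probability, P(X > 5.7) = 0.23·0.442956 + 0.35·0.548812 + 0.42·0.304954 = 0.422045.

0.4220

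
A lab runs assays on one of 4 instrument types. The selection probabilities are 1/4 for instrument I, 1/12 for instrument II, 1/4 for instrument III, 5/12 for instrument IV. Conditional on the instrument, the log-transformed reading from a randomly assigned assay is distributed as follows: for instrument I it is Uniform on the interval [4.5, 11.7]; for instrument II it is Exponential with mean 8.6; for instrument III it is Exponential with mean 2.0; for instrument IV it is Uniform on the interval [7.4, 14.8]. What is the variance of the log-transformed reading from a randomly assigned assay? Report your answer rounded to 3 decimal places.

23.164

Per component, I: μ=8.1, E[X²]=69.93; II: μ=8.6, E[X²]=147.92; III: μ=2, E[X²]=8; IV: μ=11.1, E[X²]=127.773.
E[X] = 0.25·8.1 + 0.0833333·8.6 + 0.25·2 + 0.416667·11.1 = 7.86667.
E[X²] = 0.25·69.93 + 0.0833333·147.92 + 0.25·8 + 0.416667·127.773 = 85.0481.
Var(X) = E[X²] − (E[X])² = 85.0481 − 61.8844 = 23.1636.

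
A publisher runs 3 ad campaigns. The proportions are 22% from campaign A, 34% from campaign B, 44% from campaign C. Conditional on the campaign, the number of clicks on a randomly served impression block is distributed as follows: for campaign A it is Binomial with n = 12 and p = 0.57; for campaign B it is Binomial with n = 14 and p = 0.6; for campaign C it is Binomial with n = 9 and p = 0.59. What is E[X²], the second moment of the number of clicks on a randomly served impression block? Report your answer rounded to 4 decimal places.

49.4369

For each component E[X²] = Var + (mean)², giving A: 49.7268; B: 73.92; C: 30.3732.
Overall E[X²] = 0.22·49.7268 + 0.34·73.92 + 0.44·30.3732 = 49.4369.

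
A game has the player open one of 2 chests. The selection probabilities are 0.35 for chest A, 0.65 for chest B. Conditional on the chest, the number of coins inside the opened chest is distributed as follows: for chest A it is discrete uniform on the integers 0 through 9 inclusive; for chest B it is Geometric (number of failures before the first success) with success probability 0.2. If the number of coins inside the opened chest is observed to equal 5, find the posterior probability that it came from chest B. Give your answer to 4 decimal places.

Likelihoods P(X=5 | ·): A: 0.1; B: 0.065536.
Posterior ∝ prior × likelihood. Numerator for B: 0.65·0.065536 = 0.0425984.
Normalizing constant: 0.35·0.1 + 0.65·0.065536 = 0.0775984.
P(B | observation) = 0.0425984 / 0.0775984 = 0.54896.

0.5490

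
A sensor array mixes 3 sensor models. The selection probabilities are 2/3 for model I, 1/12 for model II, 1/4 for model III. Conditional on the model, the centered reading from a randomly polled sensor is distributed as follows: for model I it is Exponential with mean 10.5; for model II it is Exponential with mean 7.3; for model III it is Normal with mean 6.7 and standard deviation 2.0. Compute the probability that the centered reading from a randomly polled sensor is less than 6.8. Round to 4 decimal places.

0.4983

Conditional on each model, P(X < 6.8): I: 0.47671; II: 0.60604; III: 0.519939.
By total probability, P(X < 6.8) = 0.666667·0.47671 + 0.0833333·0.60604 + 0.25·0.519939 = 0.498295.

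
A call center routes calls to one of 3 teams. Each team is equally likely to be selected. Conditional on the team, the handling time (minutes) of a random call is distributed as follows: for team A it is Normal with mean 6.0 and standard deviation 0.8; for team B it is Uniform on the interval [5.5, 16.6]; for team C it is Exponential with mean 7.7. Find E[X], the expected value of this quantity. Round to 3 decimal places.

8.250

Component means — A: 6; B: 11.05; C: 7.7.
E[X] = 0.333333·6 + 0.333333·11.05 + 0.333333·7.7 = 8.25.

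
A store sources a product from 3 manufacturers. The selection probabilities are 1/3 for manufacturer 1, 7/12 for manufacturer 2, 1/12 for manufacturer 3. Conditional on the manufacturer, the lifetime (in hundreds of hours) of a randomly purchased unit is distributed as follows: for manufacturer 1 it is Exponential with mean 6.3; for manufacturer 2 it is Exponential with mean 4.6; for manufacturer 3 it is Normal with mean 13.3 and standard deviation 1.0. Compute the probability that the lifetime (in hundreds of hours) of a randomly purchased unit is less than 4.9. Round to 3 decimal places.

0.562

Conditional on each manufacturer, P(X < 4.9): 1: 0.540574; 2: 0.655347; 3: 0.
By total probability, P(X < 4.9) = 0.333333·0.540574 + 0.583333·0.655347 + 0.0833333·0 = 0.562477.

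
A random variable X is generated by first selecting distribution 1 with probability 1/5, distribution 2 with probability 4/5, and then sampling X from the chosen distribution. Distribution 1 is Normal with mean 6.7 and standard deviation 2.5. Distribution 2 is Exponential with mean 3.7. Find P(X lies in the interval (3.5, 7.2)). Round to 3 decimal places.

Conditional on each component, P(3.5 < X < 7.2): 1: 0.478987; 2: 0.24546.
By total probability, P(3.5 < X < 7.2) = 0.2·0.478987 + 0.8·0.24546 = 0.292165.

0.292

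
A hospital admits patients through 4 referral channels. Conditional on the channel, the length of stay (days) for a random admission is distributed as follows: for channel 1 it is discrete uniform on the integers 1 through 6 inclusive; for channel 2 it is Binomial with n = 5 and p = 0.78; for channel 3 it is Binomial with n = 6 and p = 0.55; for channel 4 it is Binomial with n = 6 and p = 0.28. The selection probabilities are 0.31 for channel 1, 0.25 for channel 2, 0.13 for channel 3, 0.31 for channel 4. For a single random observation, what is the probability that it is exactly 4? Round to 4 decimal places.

0.2044

Conditional on each channel, P(X = 4): 1: 0.166667; 2: 0.407166; 3: 0.27795; 4: 0.0477957.
By total probability, P(X = 4) = 0.31·0.166667 + 0.25·0.407166 + 0.13·0.27795 + 0.31·0.0477957 = 0.204408.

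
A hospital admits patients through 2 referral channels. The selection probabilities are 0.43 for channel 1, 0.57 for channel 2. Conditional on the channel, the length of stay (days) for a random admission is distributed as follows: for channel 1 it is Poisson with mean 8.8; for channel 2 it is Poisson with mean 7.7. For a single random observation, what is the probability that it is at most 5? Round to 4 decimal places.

0.1808

Conditional on each channel, P(X ≤ 5): 1: 0.128387; 2: 0.220287.
By total probability, P(X ≤ 5) = 0.43·0.128387 + 0.57·0.220287 = 0.18077.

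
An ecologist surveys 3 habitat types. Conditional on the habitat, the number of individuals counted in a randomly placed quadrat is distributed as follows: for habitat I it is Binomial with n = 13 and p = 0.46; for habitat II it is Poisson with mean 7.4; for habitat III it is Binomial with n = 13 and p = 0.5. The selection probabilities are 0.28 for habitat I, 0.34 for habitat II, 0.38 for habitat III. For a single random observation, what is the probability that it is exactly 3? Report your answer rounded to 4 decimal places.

Conditional on each habitat, P(X = 3): I: 0.0586918; II: 0.0412824; III: 0.0349121.
By total probability, P(X = 3) = 0.28·0.0586918 + 0.34·0.0412824 + 0.38·0.0349121 = 0.0437363.

0.0437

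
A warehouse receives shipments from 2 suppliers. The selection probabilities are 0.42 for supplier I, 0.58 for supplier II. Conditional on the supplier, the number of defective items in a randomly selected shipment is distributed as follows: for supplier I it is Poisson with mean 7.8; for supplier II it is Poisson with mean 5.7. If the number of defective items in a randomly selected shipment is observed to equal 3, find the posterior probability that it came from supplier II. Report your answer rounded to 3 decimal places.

Likelihoods P(X=3 | ·): I: 0.0324068; II: 0.103275.
Posterior ∝ prior × likelihood. Numerator for II: 0.58·0.103275 = 0.0598994.
Normalizing constant: 0.42·0.0324068 + 0.58·0.103275 = 0.0735103.
P(II | observation) = 0.0598994 / 0.0735103 = 0.814844.

0.815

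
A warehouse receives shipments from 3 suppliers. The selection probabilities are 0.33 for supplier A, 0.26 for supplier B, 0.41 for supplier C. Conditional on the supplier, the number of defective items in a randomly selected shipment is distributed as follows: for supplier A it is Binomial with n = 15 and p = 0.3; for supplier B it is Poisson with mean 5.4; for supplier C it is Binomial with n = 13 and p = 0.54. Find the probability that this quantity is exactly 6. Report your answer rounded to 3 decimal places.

0.165

Conditional on each supplier, P(X = 6): A: 0.147236; B: 0.155539; C: 0.185432.
By total probability, P(X = 6) = 0.33·0.147236 + 0.26·0.155539 + 0.41·0.185432 = 0.165055.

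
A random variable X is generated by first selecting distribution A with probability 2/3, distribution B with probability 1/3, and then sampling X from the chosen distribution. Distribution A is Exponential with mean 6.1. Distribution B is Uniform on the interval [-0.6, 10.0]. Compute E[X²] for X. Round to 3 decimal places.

60.098

For each component E[X²] = Var + (mean)², giving A: 74.42; B: 31.4533.
Overall E[X²] = 0.666667·74.42 + 0.333333·31.4533 = 60.0978.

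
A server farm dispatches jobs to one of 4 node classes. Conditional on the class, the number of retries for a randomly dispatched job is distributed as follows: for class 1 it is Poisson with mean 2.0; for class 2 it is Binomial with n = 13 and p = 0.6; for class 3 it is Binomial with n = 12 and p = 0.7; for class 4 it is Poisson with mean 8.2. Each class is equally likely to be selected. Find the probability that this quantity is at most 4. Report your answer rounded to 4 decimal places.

0.2694

Conditional on each class, P(X ≤ 4): 1: 0.947347; 2: 0.0320843; 3: 0.00948937; 4: 0.0887402.
By total probability, P(X ≤ 4) = 0.25·0.947347 + 0.25·0.0320843 + 0.25·0.00948937 + 0.25·0.0887402 = 0.269415.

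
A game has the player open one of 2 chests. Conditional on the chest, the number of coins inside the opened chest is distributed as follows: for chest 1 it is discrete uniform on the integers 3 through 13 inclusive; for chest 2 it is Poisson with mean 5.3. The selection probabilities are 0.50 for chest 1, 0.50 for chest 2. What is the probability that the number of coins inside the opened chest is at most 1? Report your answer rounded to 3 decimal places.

Conditional on each chest, P(X ≤ 1): 1: 0; 2: 0.031447.
By total probability, P(X ≤ 1) = 0.5·0 + 0.5·0.031447 = 0.0157235.

0.016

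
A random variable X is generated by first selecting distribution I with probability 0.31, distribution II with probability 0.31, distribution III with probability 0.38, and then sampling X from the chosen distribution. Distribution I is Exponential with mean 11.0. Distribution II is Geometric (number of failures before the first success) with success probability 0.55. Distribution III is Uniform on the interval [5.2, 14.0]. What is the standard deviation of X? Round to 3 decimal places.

Per component, I: μ=11, E[X²]=242; II: μ=0.818182, E[X²]=2.15702; III: μ=9.6, E[X²]=98.6133.
E[X] = 0.31·11 + 0.31·0.818182 + 0.38·9.6 = 7.31164.
E[X²] = 0.31·242 + 0.31·2.15702 + 0.38·98.6133 = 113.162.
Var(X) = E[X²] − (E[X])² = 113.162 − 53.46 = 59.7017.
SD(X) = √59.7017 = 7.72669.

7.727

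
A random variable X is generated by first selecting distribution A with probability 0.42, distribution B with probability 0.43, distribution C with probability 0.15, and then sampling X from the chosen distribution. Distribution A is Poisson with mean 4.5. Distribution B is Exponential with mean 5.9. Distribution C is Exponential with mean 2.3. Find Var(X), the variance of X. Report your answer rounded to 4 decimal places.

Per component, A: μ=4.5, E[X²]=24.75; B: μ=5.9, E[X²]=69.62; C: μ=2.3, E[X²]=10.58.
E[X] = 0.42·4.5 + 0.43·5.9 + 0.15·2.3 = 4.772.
E[X²] = 0.42·24.75 + 0.43·69.62 + 0.15·10.58 = 41.9186.
Var(X) = E[X²] − (E[X])² = 41.9186 − 22.772 = 19.1466.

19.1466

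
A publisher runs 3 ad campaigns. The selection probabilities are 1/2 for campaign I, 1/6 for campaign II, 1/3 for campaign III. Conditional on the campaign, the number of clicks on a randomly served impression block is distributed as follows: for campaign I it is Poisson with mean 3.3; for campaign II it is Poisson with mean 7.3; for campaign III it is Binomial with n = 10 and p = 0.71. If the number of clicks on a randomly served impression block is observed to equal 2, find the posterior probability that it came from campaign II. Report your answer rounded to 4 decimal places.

0.0289

Likelihoods P(X=2 | ·): I: 0.200829; II: 0.0179997; III: 0.00113478.
Posterior ∝ prior × likelihood. Numerator for II: 0.166667·0.0179997 = 0.00299996.
Normalizing constant: 0.5·0.200829 + 0.166667·0.0179997 + 0.333333·0.00113478 = 0.103793.
P(II | observation) = 0.00299996 / 0.103793 = 0.0289034.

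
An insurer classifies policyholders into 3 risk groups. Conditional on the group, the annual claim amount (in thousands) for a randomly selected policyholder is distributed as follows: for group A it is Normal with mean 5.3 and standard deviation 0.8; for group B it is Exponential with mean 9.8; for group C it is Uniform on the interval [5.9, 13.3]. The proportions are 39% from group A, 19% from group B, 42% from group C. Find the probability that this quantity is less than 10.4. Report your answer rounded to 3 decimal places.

0.770

Conditional on each group, P(X < 10.4): A: 1; B: 0.653968; C: 0.608108.
By total probability, P(X < 10.4) = 0.39·1 + 0.19·0.653968 + 0.42·0.608108 = 0.769659.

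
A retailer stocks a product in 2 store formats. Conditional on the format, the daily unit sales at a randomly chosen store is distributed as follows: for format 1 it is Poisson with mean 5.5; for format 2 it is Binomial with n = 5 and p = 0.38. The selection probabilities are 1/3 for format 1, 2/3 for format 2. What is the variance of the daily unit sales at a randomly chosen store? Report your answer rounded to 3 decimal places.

5.499

Per component, 1: μ=5.5, E[X²]=35.75; 2: μ=1.9, E[X²]=4.788.
E[X] = 0.333333·5.5 + 0.666667·1.9 = 3.1.
E[X²] = 0.333333·35.75 + 0.666667·4.788 = 15.1087.
Var(X) = E[X²] − (E[X])² = 15.1087 − 9.61 = 5.49867.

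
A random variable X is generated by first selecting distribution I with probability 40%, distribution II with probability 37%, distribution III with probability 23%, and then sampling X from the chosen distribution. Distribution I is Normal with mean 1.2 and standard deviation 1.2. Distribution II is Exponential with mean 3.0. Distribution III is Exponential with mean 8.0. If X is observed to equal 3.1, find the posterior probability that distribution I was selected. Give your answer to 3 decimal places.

0.375

Likelihoods f(3.1 | ·): I: 0.0949189; II: 0.118606; III: 0.084844.
Posterior ∝ prior × likelihood. Numerator for I: 0.4·0.0949189 = 0.0379676.
Normalizing constant: 0.4·0.0949189 + 0.37·0.118606 + 0.23·0.084844 = 0.101366.
P(I | observation) = 0.0379676 / 0.101366 = 0.374559.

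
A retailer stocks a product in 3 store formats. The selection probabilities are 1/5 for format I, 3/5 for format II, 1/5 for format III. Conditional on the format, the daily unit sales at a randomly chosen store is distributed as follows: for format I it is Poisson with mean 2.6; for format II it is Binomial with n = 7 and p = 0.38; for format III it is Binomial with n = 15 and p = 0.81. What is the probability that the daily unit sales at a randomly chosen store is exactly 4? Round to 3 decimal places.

Conditional on each format, P(X = 4): I: 0.141422; II: 0.173931; III: 6.84482e-06.
By total probability, P(X = 4) = 0.2·0.141422 + 0.6·0.173931 + 0.2·6.84482e-06 = 0.132644.

0.133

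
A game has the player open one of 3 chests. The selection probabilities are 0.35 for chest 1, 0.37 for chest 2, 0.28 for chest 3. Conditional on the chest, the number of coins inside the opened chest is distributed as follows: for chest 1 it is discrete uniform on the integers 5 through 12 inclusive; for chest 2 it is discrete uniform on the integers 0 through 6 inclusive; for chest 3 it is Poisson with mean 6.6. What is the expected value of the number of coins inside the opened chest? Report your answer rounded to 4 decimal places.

5.9330

Component means — 1: 8.5; 2: 3; 3: 6.6.
E[X] = 0.35·8.5 + 0.37·3 + 0.28·6.6 = 5.933.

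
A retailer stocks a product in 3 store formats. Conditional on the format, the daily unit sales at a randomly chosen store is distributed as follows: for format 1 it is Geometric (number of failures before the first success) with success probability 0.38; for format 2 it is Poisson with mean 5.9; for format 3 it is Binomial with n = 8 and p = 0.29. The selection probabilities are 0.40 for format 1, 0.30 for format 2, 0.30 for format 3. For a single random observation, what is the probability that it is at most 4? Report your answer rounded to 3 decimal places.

Conditional on each format, P(X ≤ 4): 1: 0.908387; 2: 0.298665; 3: 0.949464.
By total probability, P(X ≤ 4) = 0.4·0.908387 + 0.3·0.298665 + 0.3·0.949464 = 0.737793.

0.738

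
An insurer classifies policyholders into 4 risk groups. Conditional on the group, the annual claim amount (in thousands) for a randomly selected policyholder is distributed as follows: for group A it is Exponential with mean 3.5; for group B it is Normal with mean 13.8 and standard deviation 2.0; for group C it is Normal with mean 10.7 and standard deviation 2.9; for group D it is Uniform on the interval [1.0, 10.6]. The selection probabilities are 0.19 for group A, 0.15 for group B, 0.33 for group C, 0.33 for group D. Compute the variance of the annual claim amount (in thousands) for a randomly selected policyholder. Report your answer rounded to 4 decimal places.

Per component, A: μ=3.5, E[X²]=24.5; B: μ=13.8, E[X²]=194.44; C: μ=10.7, E[X²]=122.9; D: μ=5.8, E[X²]=41.32.
E[X] = 0.19·3.5 + 0.15·13.8 + 0.33·10.7 + 0.33·5.8 = 8.18.
E[X²] = 0.19·24.5 + 0.15·194.44 + 0.33·122.9 + 0.33·41.32 = 88.0136.
Var(X) = E[X²] − (E[X])² = 88.0136 − 66.9124 = 21.1012.

21.1012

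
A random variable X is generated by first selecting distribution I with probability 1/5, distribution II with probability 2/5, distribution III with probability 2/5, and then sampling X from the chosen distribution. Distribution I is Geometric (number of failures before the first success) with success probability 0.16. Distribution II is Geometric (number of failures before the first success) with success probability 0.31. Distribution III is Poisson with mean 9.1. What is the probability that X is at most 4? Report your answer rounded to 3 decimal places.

0.474

Conditional on each component, P(X ≤ 4): I: 0.581788; II: 0.843597; III: 0.0516822.
By total probability, P(X ≤ 4) = 0.2·0.581788 + 0.4·0.843597 + 0.4·0.0516822 = 0.474469.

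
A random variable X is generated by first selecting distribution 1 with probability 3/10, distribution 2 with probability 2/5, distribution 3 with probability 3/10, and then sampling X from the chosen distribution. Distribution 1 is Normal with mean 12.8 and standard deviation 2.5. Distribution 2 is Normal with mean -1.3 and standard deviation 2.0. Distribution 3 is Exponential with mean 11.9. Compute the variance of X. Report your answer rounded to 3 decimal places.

90.797

Per component, 1: μ=12.8, E[X²]=170.09; 2: μ=-1.3, E[X²]=5.69; 3: μ=11.9, E[X²]=283.22.
E[X] = 0.3·12.8 + 0.4·-1.3 + 0.3·11.9 = 6.89.
E[X²] = 0.3·170.09 + 0.4·5.69 + 0.3·283.22 = 138.269.
Var(X) = E[X²] − (E[X])² = 138.269 − 47.4721 = 90.7969.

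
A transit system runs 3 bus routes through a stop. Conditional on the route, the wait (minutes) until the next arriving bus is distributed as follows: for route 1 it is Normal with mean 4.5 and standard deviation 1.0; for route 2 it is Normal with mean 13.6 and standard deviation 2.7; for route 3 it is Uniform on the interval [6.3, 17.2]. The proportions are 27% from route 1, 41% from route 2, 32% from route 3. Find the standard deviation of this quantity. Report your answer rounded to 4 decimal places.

Per component, 1: μ=4.5, E[X²]=21.25; 2: μ=13.6, E[X²]=192.25; 3: μ=11.75, E[X²]=147.963.
E[X] = 0.27·4.5 + 0.41·13.6 + 0.32·11.75 = 10.551.
E[X²] = 0.27·21.25 + 0.41·192.25 + 0.32·147.963 = 131.908.
Var(X) = E[X²] − (E[X])² = 131.908 − 111.324 = 20.5847.
SD(X) = √20.5847 = 4.53703.

4.5370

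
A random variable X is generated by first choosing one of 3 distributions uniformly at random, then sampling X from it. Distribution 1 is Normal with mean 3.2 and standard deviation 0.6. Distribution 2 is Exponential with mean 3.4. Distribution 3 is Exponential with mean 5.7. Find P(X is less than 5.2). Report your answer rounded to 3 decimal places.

0.794

Conditional on each component, P(X < 5.2): 1: 0.999571; 2: 0.783337; 3: 0.598393.
By total probability, P(X < 5.2) = 0.333333·0.999571 + 0.333333·0.783337 + 0.333333·0.598393 = 0.793767.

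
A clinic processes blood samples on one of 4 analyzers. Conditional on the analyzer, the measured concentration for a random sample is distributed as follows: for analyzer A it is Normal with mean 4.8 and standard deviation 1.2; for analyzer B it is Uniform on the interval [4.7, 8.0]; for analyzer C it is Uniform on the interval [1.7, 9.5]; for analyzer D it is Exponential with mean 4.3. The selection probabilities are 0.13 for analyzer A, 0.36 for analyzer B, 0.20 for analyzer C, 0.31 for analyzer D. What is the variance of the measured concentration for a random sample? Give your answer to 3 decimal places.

Per component, A: μ=4.8, E[X²]=24.48; B: μ=6.35, E[X²]=41.23; C: μ=5.6, E[X²]=36.43; D: μ=4.3, E[X²]=36.98.
E[X] = 0.13·4.8 + 0.36·6.35 + 0.2·5.6 + 0.31·4.3 = 5.363.
E[X²] = 0.13·24.48 + 0.36·41.23 + 0.2·36.43 + 0.31·36.98 = 36.775.
Var(X) = E[X²] − (E[X])² = 36.775 − 28.7618 = 8.01323.

8.013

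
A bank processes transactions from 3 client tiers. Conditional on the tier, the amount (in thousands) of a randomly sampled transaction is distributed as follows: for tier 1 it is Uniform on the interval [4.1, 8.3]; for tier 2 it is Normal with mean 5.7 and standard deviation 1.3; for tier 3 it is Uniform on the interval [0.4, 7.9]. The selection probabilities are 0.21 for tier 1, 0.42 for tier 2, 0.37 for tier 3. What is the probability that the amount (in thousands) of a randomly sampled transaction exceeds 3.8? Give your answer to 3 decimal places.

0.802

Conditional on each tier, P(X > 3.8): 1: 1; 2: 0.928066; 3: 0.546667.
By total probability, P(X > 3.8) = 0.21·1 + 0.42·0.928066 + 0.37·0.546667 = 0.802054.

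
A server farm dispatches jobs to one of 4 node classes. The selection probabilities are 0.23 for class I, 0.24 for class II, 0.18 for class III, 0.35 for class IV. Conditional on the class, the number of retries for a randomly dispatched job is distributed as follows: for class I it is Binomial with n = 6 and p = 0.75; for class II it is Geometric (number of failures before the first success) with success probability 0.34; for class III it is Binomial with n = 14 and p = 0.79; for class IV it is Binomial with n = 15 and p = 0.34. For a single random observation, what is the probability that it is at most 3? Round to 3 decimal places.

Conditional on each class, P(X ≤ 3): I: 0.169434; II: 0.810253; III: 6.72147e-06; IV: 0.194043.
By total probability, P(X ≤ 3) = 0.23·0.169434 + 0.24·0.810253 + 0.18·6.72147e-06 + 0.35·0.194043 = 0.301347.

0.301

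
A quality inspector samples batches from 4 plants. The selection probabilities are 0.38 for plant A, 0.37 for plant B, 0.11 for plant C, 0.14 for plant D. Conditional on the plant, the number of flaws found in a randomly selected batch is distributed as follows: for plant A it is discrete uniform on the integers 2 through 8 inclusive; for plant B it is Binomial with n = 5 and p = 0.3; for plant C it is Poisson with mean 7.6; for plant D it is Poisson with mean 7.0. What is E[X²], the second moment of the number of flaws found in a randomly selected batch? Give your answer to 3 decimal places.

27.271

For each component E[X²] = Var + (mean)², giving A: 29; B: 3.3; C: 65.36; D: 56.
Overall E[X²] = 0.38·29 + 0.37·3.3 + 0.11·65.36 + 0.14·56 = 27.2706.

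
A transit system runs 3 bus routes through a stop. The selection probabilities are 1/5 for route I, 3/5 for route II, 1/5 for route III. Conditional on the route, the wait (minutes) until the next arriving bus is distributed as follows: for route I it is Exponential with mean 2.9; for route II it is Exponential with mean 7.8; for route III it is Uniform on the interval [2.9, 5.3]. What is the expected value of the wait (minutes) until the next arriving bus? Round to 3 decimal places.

Component means — I: 2.9; II: 7.8; III: 4.1.
E[X] = 0.2·2.9 + 0.6·7.8 + 0.2·4.1 = 6.08.

6.080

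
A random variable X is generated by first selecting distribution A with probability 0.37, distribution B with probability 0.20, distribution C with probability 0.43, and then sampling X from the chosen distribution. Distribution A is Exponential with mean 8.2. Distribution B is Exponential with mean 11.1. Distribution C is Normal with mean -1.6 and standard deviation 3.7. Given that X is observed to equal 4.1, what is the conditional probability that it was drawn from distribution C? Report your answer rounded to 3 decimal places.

Likelihoods f(4.1 | ·): A: 0.0739672; B: 0.0622676; C: 0.0329125.
Posterior ∝ prior × likelihood. Numerator for C: 0.43·0.0329125 = 0.0141524.
Normalizing constant: 0.37·0.0739672 + 0.2·0.0622676 + 0.43·0.0329125 = 0.0539737.
P(C | observation) = 0.0141524 / 0.0539737 = 0.262208.

0.262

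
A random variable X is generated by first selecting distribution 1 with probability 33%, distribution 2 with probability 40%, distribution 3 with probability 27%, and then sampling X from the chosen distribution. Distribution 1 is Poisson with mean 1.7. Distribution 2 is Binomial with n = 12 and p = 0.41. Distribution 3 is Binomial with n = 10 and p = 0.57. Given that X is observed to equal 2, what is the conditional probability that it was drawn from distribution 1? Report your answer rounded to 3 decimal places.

Likelihoods P(X=2 | ·): 1: 0.263978; 2: 0.0567064; 3: 0.0170887.
Posterior ∝ prior × likelihood. Numerator for 1: 0.33·0.263978 = 0.0871126.
Normalizing constant: 0.33·0.263978 + 0.4·0.0567064 + 0.27·0.0170887 = 0.114409.
P(1 | observation) = 0.0871126 / 0.114409 = 0.761413.

0.761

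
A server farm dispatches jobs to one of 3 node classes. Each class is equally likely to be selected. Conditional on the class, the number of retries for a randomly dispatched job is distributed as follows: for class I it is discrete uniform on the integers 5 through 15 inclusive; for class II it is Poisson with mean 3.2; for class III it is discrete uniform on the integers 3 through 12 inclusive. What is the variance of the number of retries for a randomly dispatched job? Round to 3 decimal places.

15.037

Per component, I: μ=10, E[X²]=110; II: μ=3.2, E[X²]=13.44; III: μ=7.5, E[X²]=64.5.
E[X] = 0.333333·10 + 0.333333·3.2 + 0.333333·7.5 = 6.9.
E[X²] = 0.333333·110 + 0.333333·13.44 + 0.333333·64.5 = 62.6467.
Var(X) = E[X²] − (E[X])² = 62.6467 − 47.61 = 15.0367.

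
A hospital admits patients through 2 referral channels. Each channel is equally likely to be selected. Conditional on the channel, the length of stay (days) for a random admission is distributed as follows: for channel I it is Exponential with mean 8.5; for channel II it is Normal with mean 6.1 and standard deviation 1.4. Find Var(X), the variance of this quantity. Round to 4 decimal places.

38.5450

Per component, I: μ=8.5, E[X²]=144.5; II: μ=6.1, E[X²]=39.17.
E[X] = 0.5·8.5 + 0.5·6.1 = 7.3.
E[X²] = 0.5·144.5 + 0.5·39.17 = 91.835.
Var(X) = E[X²] − (E[X])² = 91.835 − 53.29 = 38.545.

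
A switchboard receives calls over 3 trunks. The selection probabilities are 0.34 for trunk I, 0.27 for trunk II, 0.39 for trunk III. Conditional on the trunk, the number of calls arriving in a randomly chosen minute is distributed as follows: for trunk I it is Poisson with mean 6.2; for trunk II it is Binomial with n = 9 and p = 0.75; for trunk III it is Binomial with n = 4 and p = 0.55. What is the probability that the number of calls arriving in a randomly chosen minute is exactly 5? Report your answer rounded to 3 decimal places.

0.084

Conditional on each trunk, P(X = 5): I: 0.154936; II: 0.116798; III: 0.
By total probability, P(X = 5) = 0.34·0.154936 + 0.27·0.116798 + 0.39·0 = 0.0842137.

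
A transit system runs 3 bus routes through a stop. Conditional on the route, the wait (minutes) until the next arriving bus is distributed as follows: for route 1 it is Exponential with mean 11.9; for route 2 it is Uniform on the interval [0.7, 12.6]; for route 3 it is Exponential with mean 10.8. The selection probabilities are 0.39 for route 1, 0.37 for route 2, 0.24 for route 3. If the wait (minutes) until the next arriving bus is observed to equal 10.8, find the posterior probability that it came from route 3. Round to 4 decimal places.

0.1557

Likelihoods f(10.8 | ·): 1: 0.0339081; 2: 0.0840336; 3: 0.0340629.
Posterior ∝ prior × likelihood. Numerator for 3: 0.24·0.0340629 = 0.0081751.
Normalizing constant: 0.39·0.0339081 + 0.37·0.0840336 + 0.24·0.0340629 = 0.0524917.
P(3 | observation) = 0.0081751 / 0.0524917 = 0.155741.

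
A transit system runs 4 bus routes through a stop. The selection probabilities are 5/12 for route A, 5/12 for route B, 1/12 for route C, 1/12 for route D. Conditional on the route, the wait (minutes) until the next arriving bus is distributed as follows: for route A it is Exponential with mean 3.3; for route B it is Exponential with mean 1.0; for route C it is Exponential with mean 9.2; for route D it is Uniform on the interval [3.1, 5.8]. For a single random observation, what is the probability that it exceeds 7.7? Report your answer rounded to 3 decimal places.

0.077

Conditional on each route, P(X > 7.7): A: 0.096972; B: 0.000452827; C: 0.433026; D: 0.
By total probability, P(X > 7.7) = 0.416667·0.096972 + 0.416667·0.000452827 + 0.0833333·0.433026 + 0.0833333·0 = 0.0766792.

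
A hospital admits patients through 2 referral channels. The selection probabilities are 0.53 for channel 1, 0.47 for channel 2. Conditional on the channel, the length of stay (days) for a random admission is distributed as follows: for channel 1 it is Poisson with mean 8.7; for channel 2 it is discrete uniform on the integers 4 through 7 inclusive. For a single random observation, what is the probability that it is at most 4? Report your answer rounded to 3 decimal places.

Conditional on each channel, P(X ≤ 4): 1: 0.0659685; 2: 0.25.
By total probability, P(X ≤ 4) = 0.53·0.0659685 + 0.47·0.25 = 0.152463.

0.152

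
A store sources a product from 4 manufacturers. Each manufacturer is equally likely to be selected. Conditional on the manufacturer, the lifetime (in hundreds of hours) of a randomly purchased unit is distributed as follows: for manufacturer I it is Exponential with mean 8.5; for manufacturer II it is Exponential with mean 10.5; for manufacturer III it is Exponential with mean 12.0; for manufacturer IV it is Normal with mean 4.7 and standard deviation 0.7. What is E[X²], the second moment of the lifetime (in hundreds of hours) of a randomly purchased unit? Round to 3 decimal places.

For each component E[X²] = Var + (mean)², giving I: 144.5; II: 220.5; III: 288; IV: 22.58.
Overall E[X²] = 0.25·144.5 + 0.25·220.5 + 0.25·288 + 0.25·22.58 = 168.895.

168.895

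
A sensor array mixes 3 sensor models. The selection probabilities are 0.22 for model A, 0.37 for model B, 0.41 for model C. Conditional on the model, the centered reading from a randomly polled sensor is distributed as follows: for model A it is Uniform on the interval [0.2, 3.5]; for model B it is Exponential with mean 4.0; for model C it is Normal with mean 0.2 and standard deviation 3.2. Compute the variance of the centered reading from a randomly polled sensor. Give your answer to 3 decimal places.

13.130

Per component, A: μ=1.85, E[X²]=4.33; B: μ=4, E[X²]=32; C: μ=0.2, E[X²]=10.28.
E[X] = 0.22·1.85 + 0.37·4 + 0.41·0.2 = 1.969.
E[X²] = 0.22·4.33 + 0.37·32 + 0.41·10.28 = 17.0074.
Var(X) = E[X²] − (E[X])² = 17.0074 − 3.87696 = 13.1304.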